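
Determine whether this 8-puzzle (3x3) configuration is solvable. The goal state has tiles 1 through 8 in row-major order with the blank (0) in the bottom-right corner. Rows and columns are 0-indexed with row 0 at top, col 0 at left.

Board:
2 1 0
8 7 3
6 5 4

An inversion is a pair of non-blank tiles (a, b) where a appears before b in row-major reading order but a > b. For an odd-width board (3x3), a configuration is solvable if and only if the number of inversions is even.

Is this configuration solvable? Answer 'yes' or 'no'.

Answer: no

Derivation:
Inversions (pairs i<j in row-major order where tile[i] > tile[j] > 0): 13
13 is odd, so the puzzle is not solvable.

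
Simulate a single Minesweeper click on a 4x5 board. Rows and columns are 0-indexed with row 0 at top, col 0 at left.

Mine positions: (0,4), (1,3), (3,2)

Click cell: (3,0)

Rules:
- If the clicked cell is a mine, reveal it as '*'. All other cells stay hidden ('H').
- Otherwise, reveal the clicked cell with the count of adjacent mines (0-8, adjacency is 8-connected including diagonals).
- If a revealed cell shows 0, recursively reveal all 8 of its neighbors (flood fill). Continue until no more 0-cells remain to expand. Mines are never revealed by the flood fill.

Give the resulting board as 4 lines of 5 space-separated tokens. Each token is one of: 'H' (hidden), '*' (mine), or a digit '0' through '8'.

0 0 1 H H
0 0 1 H H
0 1 2 H H
0 1 H H H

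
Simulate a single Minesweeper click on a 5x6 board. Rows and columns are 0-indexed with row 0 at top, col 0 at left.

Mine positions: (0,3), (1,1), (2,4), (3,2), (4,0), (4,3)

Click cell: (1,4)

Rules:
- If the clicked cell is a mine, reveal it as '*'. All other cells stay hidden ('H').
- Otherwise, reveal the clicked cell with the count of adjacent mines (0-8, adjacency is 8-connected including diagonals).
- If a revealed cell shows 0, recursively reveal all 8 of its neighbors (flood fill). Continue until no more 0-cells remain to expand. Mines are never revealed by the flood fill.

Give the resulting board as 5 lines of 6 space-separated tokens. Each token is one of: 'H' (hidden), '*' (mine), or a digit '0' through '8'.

H H H H H H
H H H H 2 H
H H H H H H
H H H H H H
H H H H H H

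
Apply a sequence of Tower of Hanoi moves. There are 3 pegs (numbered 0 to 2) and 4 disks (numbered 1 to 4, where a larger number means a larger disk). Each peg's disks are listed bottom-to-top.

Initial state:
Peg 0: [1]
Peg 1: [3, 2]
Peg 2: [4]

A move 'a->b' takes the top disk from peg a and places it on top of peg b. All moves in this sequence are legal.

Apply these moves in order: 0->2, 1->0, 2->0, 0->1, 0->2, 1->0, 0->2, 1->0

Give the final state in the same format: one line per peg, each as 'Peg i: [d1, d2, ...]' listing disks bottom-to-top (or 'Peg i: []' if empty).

Answer: Peg 0: [3]
Peg 1: []
Peg 2: [4, 2, 1]

Derivation:
After move 1 (0->2):
Peg 0: []
Peg 1: [3, 2]
Peg 2: [4, 1]

After move 2 (1->0):
Peg 0: [2]
Peg 1: [3]
Peg 2: [4, 1]

After move 3 (2->0):
Peg 0: [2, 1]
Peg 1: [3]
Peg 2: [4]

After move 4 (0->1):
Peg 0: [2]
Peg 1: [3, 1]
Peg 2: [4]

After move 5 (0->2):
Peg 0: []
Peg 1: [3, 1]
Peg 2: [4, 2]

After move 6 (1->0):
Peg 0: [1]
Peg 1: [3]
Peg 2: [4, 2]

After move 7 (0->2):
Peg 0: []
Peg 1: [3]
Peg 2: [4, 2, 1]

After move 8 (1->0):
Peg 0: [3]
Peg 1: []
Peg 2: [4, 2, 1]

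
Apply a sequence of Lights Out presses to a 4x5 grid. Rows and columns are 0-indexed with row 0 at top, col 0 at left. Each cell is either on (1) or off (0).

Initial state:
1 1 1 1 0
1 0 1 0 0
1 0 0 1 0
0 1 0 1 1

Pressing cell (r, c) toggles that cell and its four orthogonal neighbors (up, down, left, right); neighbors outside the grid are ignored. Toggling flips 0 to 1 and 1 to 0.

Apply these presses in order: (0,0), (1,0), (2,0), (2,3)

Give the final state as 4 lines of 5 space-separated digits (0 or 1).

After press 1 at (0,0):
0 0 1 1 0
0 0 1 0 0
1 0 0 1 0
0 1 0 1 1

After press 2 at (1,0):
1 0 1 1 0
1 1 1 0 0
0 0 0 1 0
0 1 0 1 1

After press 3 at (2,0):
1 0 1 1 0
0 1 1 0 0
1 1 0 1 0
1 1 0 1 1

After press 4 at (2,3):
1 0 1 1 0
0 1 1 1 0
1 1 1 0 1
1 1 0 0 1

Answer: 1 0 1 1 0
0 1 1 1 0
1 1 1 0 1
1 1 0 0 1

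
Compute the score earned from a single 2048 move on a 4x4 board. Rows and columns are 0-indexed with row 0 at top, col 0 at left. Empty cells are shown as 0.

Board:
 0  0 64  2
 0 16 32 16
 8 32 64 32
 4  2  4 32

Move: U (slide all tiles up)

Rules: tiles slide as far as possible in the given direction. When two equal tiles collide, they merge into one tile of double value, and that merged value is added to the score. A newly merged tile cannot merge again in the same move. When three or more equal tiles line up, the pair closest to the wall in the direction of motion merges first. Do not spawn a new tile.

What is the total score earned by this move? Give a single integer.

Answer: 64

Derivation:
Slide up:
col 0: [0, 0, 8, 4] -> [8, 4, 0, 0]  score +0 (running 0)
col 1: [0, 16, 32, 2] -> [16, 32, 2, 0]  score +0 (running 0)
col 2: [64, 32, 64, 4] -> [64, 32, 64, 4]  score +0 (running 0)
col 3: [2, 16, 32, 32] -> [2, 16, 64, 0]  score +64 (running 64)
Board after move:
 8 16 64  2
 4 32 32 16
 0  2 64 64
 0  0  4  0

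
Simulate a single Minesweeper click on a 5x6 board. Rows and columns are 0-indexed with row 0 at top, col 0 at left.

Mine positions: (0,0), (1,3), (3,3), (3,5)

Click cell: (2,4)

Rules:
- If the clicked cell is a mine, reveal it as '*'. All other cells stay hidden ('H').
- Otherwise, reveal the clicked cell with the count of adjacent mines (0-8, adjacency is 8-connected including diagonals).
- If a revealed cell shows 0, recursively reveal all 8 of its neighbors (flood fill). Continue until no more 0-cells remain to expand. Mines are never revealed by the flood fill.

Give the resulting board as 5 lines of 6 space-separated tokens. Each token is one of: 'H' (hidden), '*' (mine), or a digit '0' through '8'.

H H H H H H
H H H H H H
H H H H 3 H
H H H H H H
H H H H H H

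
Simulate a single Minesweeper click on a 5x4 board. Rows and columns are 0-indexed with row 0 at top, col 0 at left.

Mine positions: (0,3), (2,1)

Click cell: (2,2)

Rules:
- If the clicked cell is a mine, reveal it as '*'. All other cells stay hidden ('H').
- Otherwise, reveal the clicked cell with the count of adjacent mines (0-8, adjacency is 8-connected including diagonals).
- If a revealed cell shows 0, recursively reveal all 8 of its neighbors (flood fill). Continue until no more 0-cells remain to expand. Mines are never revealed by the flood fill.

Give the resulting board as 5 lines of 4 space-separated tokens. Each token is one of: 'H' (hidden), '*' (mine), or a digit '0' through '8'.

H H H H
H H H H
H H 1 H
H H H H
H H H H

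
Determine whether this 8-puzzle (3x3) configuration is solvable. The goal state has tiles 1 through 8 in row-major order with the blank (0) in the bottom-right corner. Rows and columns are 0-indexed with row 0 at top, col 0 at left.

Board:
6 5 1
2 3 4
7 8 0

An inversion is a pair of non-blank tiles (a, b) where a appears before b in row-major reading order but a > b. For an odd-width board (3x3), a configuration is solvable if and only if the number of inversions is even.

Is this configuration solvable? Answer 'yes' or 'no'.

Inversions (pairs i<j in row-major order where tile[i] > tile[j] > 0): 9
9 is odd, so the puzzle is not solvable.

Answer: no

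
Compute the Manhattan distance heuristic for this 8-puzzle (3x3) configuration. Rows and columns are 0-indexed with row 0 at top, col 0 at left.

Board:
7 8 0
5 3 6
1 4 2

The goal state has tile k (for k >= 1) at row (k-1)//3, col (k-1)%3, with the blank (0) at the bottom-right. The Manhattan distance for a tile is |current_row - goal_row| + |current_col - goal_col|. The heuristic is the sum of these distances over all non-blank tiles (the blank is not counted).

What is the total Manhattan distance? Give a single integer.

Answer: 14

Derivation:
Tile 7: at (0,0), goal (2,0), distance |0-2|+|0-0| = 2
Tile 8: at (0,1), goal (2,1), distance |0-2|+|1-1| = 2
Tile 5: at (1,0), goal (1,1), distance |1-1|+|0-1| = 1
Tile 3: at (1,1), goal (0,2), distance |1-0|+|1-2| = 2
Tile 6: at (1,2), goal (1,2), distance |1-1|+|2-2| = 0
Tile 1: at (2,0), goal (0,0), distance |2-0|+|0-0| = 2
Tile 4: at (2,1), goal (1,0), distance |2-1|+|1-0| = 2
Tile 2: at (2,2), goal (0,1), distance |2-0|+|2-1| = 3
Sum: 2 + 2 + 1 + 2 + 0 + 2 + 2 + 3 = 14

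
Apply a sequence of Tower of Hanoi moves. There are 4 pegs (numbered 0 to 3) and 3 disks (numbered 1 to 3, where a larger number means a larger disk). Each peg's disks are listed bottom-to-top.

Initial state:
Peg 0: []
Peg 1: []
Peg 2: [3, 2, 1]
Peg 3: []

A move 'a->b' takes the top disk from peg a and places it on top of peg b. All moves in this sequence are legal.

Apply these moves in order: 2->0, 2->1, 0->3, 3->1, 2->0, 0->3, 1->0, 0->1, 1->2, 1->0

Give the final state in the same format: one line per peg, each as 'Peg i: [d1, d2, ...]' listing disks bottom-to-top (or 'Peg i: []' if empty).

Answer: Peg 0: [2]
Peg 1: []
Peg 2: [1]
Peg 3: [3]

Derivation:
After move 1 (2->0):
Peg 0: [1]
Peg 1: []
Peg 2: [3, 2]
Peg 3: []

After move 2 (2->1):
Peg 0: [1]
Peg 1: [2]
Peg 2: [3]
Peg 3: []

After move 3 (0->3):
Peg 0: []
Peg 1: [2]
Peg 2: [3]
Peg 3: [1]

After move 4 (3->1):
Peg 0: []
Peg 1: [2, 1]
Peg 2: [3]
Peg 3: []

After move 5 (2->0):
Peg 0: [3]
Peg 1: [2, 1]
Peg 2: []
Peg 3: []

After move 6 (0->3):
Peg 0: []
Peg 1: [2, 1]
Peg 2: []
Peg 3: [3]

After move 7 (1->0):
Peg 0: [1]
Peg 1: [2]
Peg 2: []
Peg 3: [3]

After move 8 (0->1):
Peg 0: []
Peg 1: [2, 1]
Peg 2: []
Peg 3: [3]

After move 9 (1->2):
Peg 0: []
Peg 1: [2]
Peg 2: [1]
Peg 3: [3]

After move 10 (1->0):
Peg 0: [2]
Peg 1: []
Peg 2: [1]
Peg 3: [3]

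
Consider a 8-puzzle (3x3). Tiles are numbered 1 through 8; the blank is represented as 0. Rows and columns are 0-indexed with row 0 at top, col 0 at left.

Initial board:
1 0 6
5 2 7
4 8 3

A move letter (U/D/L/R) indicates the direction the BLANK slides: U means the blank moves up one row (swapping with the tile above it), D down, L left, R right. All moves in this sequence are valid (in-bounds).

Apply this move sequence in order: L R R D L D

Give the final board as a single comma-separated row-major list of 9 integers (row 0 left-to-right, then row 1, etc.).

After move 1 (L):
0 1 6
5 2 7
4 8 3

After move 2 (R):
1 0 6
5 2 7
4 8 3

After move 3 (R):
1 6 0
5 2 7
4 8 3

After move 4 (D):
1 6 7
5 2 0
4 8 3

After move 5 (L):
1 6 7
5 0 2
4 8 3

After move 6 (D):
1 6 7
5 8 2
4 0 3

Answer: 1, 6, 7, 5, 8, 2, 4, 0, 3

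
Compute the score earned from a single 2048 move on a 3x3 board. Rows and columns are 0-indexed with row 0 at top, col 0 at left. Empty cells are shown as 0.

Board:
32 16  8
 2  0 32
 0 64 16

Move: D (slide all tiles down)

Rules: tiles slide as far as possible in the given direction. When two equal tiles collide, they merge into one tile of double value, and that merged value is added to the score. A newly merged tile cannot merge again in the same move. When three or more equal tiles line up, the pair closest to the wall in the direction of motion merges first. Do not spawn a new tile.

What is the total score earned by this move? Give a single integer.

Slide down:
col 0: [32, 2, 0] -> [0, 32, 2]  score +0 (running 0)
col 1: [16, 0, 64] -> [0, 16, 64]  score +0 (running 0)
col 2: [8, 32, 16] -> [8, 32, 16]  score +0 (running 0)
Board after move:
 0  0  8
32 16 32
 2 64 16

Answer: 0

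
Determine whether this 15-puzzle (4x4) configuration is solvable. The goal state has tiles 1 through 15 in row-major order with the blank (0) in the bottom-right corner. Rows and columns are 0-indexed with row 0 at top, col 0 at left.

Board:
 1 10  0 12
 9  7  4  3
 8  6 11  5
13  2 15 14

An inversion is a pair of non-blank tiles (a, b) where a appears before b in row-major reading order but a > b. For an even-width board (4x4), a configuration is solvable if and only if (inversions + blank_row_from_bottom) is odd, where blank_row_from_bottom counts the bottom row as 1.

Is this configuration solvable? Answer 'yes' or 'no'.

Inversions: 42
Blank is in row 0 (0-indexed from top), which is row 4 counting from the bottom (bottom = 1).
42 + 4 = 46, which is even, so the puzzle is not solvable.

Answer: no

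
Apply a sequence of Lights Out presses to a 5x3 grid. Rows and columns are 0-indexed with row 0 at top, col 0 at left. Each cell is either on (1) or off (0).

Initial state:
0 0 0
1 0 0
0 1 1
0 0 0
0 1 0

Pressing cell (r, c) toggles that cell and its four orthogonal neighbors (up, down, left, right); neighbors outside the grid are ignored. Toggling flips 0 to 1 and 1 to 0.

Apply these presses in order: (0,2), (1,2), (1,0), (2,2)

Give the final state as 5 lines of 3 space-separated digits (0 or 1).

Answer: 1 1 0
0 0 1
1 0 1
0 0 1
0 1 0

Derivation:
After press 1 at (0,2):
0 1 1
1 0 1
0 1 1
0 0 0
0 1 0

After press 2 at (1,2):
0 1 0
1 1 0
0 1 0
0 0 0
0 1 0

After press 3 at (1,0):
1 1 0
0 0 0
1 1 0
0 0 0
0 1 0

After press 4 at (2,2):
1 1 0
0 0 1
1 0 1
0 0 1
0 1 0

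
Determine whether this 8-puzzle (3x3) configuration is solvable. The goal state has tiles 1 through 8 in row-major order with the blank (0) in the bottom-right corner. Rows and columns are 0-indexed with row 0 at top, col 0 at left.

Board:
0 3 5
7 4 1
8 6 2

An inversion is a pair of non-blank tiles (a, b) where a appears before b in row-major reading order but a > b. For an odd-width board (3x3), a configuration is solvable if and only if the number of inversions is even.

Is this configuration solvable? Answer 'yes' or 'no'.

Inversions (pairs i<j in row-major order where tile[i] > tile[j] > 0): 14
14 is even, so the puzzle is solvable.

Answer: yes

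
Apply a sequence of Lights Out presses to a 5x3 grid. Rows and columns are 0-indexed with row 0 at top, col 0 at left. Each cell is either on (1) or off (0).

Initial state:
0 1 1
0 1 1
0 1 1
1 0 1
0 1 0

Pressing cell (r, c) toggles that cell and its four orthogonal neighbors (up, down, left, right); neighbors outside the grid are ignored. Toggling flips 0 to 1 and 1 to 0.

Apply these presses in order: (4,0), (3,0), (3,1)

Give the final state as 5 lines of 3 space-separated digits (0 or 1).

After press 1 at (4,0):
0 1 1
0 1 1
0 1 1
0 0 1
1 0 0

After press 2 at (3,0):
0 1 1
0 1 1
1 1 1
1 1 1
0 0 0

After press 3 at (3,1):
0 1 1
0 1 1
1 0 1
0 0 0
0 1 0

Answer: 0 1 1
0 1 1
1 0 1
0 0 0
0 1 0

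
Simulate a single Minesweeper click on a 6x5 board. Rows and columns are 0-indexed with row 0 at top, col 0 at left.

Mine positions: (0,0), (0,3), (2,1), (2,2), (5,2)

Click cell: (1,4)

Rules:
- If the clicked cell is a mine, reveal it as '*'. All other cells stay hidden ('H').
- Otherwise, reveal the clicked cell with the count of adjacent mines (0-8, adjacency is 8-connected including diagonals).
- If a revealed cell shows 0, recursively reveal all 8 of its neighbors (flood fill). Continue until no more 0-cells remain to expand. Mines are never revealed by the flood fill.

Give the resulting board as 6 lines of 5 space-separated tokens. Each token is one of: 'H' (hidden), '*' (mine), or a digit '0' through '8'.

H H H H H
H H H H 1
H H H H H
H H H H H
H H H H H
H H H H H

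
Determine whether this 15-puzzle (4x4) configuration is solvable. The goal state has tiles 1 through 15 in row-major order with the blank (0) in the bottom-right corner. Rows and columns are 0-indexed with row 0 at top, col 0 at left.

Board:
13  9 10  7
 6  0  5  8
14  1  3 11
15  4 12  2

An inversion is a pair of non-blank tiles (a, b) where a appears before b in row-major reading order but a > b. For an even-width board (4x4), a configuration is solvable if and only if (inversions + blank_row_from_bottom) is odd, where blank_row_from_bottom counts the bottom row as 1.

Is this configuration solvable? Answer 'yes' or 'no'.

Answer: no

Derivation:
Inversions: 61
Blank is in row 1 (0-indexed from top), which is row 3 counting from the bottom (bottom = 1).
61 + 3 = 64, which is even, so the puzzle is not solvable.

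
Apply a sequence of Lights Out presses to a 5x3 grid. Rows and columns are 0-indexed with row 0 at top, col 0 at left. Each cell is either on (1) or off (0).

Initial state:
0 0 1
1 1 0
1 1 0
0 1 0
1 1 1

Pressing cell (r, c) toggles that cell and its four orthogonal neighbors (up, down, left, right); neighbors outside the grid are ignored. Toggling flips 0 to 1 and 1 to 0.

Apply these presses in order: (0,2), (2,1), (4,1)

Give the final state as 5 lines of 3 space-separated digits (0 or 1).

Answer: 0 1 0
1 0 1
0 0 1
0 1 0
0 0 0

Derivation:
After press 1 at (0,2):
0 1 0
1 1 1
1 1 0
0 1 0
1 1 1

After press 2 at (2,1):
0 1 0
1 0 1
0 0 1
0 0 0
1 1 1

After press 3 at (4,1):
0 1 0
1 0 1
0 0 1
0 1 0
0 0 0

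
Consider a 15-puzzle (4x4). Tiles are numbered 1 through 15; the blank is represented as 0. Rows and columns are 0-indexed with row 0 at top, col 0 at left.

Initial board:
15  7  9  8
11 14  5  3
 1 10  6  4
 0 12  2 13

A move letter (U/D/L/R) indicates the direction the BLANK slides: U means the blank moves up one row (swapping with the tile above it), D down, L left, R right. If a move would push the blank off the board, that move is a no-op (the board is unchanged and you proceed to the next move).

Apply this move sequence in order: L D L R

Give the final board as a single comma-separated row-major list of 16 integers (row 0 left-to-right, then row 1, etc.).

Answer: 15, 7, 9, 8, 11, 14, 5, 3, 1, 10, 6, 4, 12, 0, 2, 13

Derivation:
After move 1 (L):
15  7  9  8
11 14  5  3
 1 10  6  4
 0 12  2 13

After move 2 (D):
15  7  9  8
11 14  5  3
 1 10  6  4
 0 12  2 13

After move 3 (L):
15  7  9  8
11 14  5  3
 1 10  6  4
 0 12  2 13

After move 4 (R):
15  7  9  8
11 14  5  3
 1 10  6  4
12  0  2 13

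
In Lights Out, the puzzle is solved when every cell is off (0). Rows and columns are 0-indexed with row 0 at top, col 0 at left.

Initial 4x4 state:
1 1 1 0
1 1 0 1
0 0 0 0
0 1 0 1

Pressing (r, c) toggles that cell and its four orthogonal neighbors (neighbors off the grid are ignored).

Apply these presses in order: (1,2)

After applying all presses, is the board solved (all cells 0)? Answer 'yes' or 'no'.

Answer: no

Derivation:
After press 1 at (1,2):
1 1 0 0
1 0 1 0
0 0 1 0
0 1 0 1

Lights still on: 7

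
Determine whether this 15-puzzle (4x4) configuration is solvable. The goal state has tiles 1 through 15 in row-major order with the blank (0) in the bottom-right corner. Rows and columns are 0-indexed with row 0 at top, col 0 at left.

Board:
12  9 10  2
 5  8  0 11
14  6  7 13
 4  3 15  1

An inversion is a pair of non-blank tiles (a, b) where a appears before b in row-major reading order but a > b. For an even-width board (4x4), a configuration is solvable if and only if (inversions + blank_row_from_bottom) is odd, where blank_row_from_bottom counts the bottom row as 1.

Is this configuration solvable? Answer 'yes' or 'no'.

Inversions: 60
Blank is in row 1 (0-indexed from top), which is row 3 counting from the bottom (bottom = 1).
60 + 3 = 63, which is odd, so the puzzle is solvable.

Answer: yes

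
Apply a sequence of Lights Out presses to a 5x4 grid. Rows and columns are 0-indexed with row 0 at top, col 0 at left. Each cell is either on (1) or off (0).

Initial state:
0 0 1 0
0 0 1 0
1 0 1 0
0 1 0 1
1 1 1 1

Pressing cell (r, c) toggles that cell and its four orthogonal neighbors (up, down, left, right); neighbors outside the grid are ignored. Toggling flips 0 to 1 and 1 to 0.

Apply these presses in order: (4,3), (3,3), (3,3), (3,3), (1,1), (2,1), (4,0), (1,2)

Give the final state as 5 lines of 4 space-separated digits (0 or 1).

After press 1 at (4,3):
0 0 1 0
0 0 1 0
1 0 1 0
0 1 0 0
1 1 0 0

After press 2 at (3,3):
0 0 1 0
0 0 1 0
1 0 1 1
0 1 1 1
1 1 0 1

After press 3 at (3,3):
0 0 1 0
0 0 1 0
1 0 1 0
0 1 0 0
1 1 0 0

After press 4 at (3,3):
0 0 1 0
0 0 1 0
1 0 1 1
0 1 1 1
1 1 0 1

After press 5 at (1,1):
0 1 1 0
1 1 0 0
1 1 1 1
0 1 1 1
1 1 0 1

After press 6 at (2,1):
0 1 1 0
1 0 0 0
0 0 0 1
0 0 1 1
1 1 0 1

After press 7 at (4,0):
0 1 1 0
1 0 0 0
0 0 0 1
1 0 1 1
0 0 0 1

After press 8 at (1,2):
0 1 0 0
1 1 1 1
0 0 1 1
1 0 1 1
0 0 0 1

Answer: 0 1 0 0
1 1 1 1
0 0 1 1
1 0 1 1
0 0 0 1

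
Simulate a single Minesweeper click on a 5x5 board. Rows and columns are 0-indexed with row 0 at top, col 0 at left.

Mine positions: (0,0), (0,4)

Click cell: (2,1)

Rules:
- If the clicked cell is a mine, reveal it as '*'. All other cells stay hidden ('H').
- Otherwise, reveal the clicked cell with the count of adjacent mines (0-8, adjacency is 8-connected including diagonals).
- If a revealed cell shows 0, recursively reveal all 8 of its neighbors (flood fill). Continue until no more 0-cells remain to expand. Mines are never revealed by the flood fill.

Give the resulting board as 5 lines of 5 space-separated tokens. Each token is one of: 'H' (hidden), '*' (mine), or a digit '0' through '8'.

H 1 0 1 H
1 1 0 1 1
0 0 0 0 0
0 0 0 0 0
0 0 0 0 0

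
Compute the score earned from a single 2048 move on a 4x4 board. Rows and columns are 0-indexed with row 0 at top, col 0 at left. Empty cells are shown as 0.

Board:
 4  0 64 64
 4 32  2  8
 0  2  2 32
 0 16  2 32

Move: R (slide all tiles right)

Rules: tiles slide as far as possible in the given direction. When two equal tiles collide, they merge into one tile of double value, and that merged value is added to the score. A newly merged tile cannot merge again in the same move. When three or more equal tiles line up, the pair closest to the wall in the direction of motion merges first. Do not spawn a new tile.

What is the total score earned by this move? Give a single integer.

Answer: 132

Derivation:
Slide right:
row 0: [4, 0, 64, 64] -> [0, 0, 4, 128]  score +128 (running 128)
row 1: [4, 32, 2, 8] -> [4, 32, 2, 8]  score +0 (running 128)
row 2: [0, 2, 2, 32] -> [0, 0, 4, 32]  score +4 (running 132)
row 3: [0, 16, 2, 32] -> [0, 16, 2, 32]  score +0 (running 132)
Board after move:
  0   0   4 128
  4  32   2   8
  0   0   4  32
  0  16   2  32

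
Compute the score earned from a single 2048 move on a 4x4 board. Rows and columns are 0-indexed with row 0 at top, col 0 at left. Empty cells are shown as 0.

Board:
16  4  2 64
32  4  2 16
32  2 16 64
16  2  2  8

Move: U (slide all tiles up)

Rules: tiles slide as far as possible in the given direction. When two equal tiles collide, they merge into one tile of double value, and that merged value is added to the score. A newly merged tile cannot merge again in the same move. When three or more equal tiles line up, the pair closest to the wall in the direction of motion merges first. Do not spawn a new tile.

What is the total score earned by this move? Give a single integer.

Slide up:
col 0: [16, 32, 32, 16] -> [16, 64, 16, 0]  score +64 (running 64)
col 1: [4, 4, 2, 2] -> [8, 4, 0, 0]  score +12 (running 76)
col 2: [2, 2, 16, 2] -> [4, 16, 2, 0]  score +4 (running 80)
col 3: [64, 16, 64, 8] -> [64, 16, 64, 8]  score +0 (running 80)
Board after move:
16  8  4 64
64  4 16 16
16  0  2 64
 0  0  0  8

Answer: 80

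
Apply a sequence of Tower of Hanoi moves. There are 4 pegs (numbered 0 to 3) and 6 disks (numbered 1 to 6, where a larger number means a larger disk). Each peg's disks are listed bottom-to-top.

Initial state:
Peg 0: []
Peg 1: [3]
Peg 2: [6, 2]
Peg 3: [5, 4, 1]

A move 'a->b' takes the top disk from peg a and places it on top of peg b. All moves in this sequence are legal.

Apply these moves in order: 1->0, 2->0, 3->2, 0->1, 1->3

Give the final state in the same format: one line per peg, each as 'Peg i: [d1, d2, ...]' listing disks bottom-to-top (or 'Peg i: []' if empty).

Answer: Peg 0: [3]
Peg 1: []
Peg 2: [6, 1]
Peg 3: [5, 4, 2]

Derivation:
After move 1 (1->0):
Peg 0: [3]
Peg 1: []
Peg 2: [6, 2]
Peg 3: [5, 4, 1]

After move 2 (2->0):
Peg 0: [3, 2]
Peg 1: []
Peg 2: [6]
Peg 3: [5, 4, 1]

After move 3 (3->2):
Peg 0: [3, 2]
Peg 1: []
Peg 2: [6, 1]
Peg 3: [5, 4]

After move 4 (0->1):
Peg 0: [3]
Peg 1: [2]
Peg 2: [6, 1]
Peg 3: [5, 4]

After move 5 (1->3):
Peg 0: [3]
Peg 1: []
Peg 2: [6, 1]
Peg 3: [5, 4, 2]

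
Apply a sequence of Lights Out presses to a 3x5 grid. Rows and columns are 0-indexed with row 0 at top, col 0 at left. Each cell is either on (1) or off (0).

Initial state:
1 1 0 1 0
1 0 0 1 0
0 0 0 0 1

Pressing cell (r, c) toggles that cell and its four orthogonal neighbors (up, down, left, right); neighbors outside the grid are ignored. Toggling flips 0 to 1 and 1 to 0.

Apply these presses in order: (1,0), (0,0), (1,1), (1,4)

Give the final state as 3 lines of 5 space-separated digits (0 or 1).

After press 1 at (1,0):
0 1 0 1 0
0 1 0 1 0
1 0 0 0 1

After press 2 at (0,0):
1 0 0 1 0
1 1 0 1 0
1 0 0 0 1

After press 3 at (1,1):
1 1 0 1 0
0 0 1 1 0
1 1 0 0 1

After press 4 at (1,4):
1 1 0 1 1
0 0 1 0 1
1 1 0 0 0

Answer: 1 1 0 1 1
0 0 1 0 1
1 1 0 0 0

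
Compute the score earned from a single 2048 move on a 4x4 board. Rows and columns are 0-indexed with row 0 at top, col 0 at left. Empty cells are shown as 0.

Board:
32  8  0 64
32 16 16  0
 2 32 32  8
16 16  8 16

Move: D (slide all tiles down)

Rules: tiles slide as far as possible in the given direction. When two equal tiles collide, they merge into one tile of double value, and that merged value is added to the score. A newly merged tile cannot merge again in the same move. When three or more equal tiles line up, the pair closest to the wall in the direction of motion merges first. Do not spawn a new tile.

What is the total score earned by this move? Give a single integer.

Slide down:
col 0: [32, 32, 2, 16] -> [0, 64, 2, 16]  score +64 (running 64)
col 1: [8, 16, 32, 16] -> [8, 16, 32, 16]  score +0 (running 64)
col 2: [0, 16, 32, 8] -> [0, 16, 32, 8]  score +0 (running 64)
col 3: [64, 0, 8, 16] -> [0, 64, 8, 16]  score +0 (running 64)
Board after move:
 0  8  0  0
64 16 16 64
 2 32 32  8
16 16  8 16

Answer: 64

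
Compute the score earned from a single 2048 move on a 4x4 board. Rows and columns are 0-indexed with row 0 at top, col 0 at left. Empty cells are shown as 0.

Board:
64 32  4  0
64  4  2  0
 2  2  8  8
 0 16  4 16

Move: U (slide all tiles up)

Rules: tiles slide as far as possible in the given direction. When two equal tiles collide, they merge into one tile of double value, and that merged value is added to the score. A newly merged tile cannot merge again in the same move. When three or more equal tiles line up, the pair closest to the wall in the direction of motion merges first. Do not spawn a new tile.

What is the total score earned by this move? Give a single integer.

Answer: 128

Derivation:
Slide up:
col 0: [64, 64, 2, 0] -> [128, 2, 0, 0]  score +128 (running 128)
col 1: [32, 4, 2, 16] -> [32, 4, 2, 16]  score +0 (running 128)
col 2: [4, 2, 8, 4] -> [4, 2, 8, 4]  score +0 (running 128)
col 3: [0, 0, 8, 16] -> [8, 16, 0, 0]  score +0 (running 128)
Board after move:
128  32   4   8
  2   4   2  16
  0   2   8   0
  0  16   4   0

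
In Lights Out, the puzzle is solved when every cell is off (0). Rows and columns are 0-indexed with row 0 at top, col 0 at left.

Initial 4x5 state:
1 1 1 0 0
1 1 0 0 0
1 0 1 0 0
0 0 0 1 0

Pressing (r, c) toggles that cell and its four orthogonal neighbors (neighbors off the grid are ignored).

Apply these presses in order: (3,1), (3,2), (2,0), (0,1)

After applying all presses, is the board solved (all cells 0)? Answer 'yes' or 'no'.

Answer: yes

Derivation:
After press 1 at (3,1):
1 1 1 0 0
1 1 0 0 0
1 1 1 0 0
1 1 1 1 0

After press 2 at (3,2):
1 1 1 0 0
1 1 0 0 0
1 1 0 0 0
1 0 0 0 0

After press 3 at (2,0):
1 1 1 0 0
0 1 0 0 0
0 0 0 0 0
0 0 0 0 0

After press 4 at (0,1):
0 0 0 0 0
0 0 0 0 0
0 0 0 0 0
0 0 0 0 0

Lights still on: 0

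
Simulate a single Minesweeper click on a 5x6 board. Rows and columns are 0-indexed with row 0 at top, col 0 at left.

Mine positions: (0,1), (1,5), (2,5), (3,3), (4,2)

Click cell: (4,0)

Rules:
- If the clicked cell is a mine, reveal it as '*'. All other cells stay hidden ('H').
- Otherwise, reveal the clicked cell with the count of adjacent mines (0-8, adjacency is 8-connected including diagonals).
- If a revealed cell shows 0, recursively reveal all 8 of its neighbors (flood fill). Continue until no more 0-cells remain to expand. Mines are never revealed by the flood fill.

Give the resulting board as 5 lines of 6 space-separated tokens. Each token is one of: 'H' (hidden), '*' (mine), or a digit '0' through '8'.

H H H H H H
1 1 1 H H H
0 0 1 H H H
0 1 2 H H H
0 1 H H H H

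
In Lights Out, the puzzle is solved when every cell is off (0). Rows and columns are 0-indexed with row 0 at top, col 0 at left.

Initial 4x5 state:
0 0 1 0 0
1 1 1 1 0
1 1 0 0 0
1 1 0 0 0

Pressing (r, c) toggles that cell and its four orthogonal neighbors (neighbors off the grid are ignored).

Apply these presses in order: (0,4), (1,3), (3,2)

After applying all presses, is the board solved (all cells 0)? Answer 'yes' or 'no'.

After press 1 at (0,4):
0 0 1 1 1
1 1 1 1 1
1 1 0 0 0
1 1 0 0 0

After press 2 at (1,3):
0 0 1 0 1
1 1 0 0 0
1 1 0 1 0
1 1 0 0 0

After press 3 at (3,2):
0 0 1 0 1
1 1 0 0 0
1 1 1 1 0
1 0 1 1 0

Lights still on: 11

Answer: no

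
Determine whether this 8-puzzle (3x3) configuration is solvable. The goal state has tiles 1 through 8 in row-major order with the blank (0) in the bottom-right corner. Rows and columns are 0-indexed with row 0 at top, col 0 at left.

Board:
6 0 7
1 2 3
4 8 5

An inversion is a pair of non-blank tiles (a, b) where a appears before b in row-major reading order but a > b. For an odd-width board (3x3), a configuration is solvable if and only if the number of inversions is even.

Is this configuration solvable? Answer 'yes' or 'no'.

Inversions (pairs i<j in row-major order where tile[i] > tile[j] > 0): 11
11 is odd, so the puzzle is not solvable.

Answer: no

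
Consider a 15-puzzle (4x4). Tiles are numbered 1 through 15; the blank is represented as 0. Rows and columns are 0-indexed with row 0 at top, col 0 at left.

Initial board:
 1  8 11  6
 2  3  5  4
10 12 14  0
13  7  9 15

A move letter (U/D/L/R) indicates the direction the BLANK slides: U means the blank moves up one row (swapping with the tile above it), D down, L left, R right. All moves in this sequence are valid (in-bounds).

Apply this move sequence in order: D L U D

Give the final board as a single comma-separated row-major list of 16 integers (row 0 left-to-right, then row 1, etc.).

Answer: 1, 8, 11, 6, 2, 3, 5, 4, 10, 12, 14, 15, 13, 7, 0, 9

Derivation:
After move 1 (D):
 1  8 11  6
 2  3  5  4
10 12 14 15
13  7  9  0

After move 2 (L):
 1  8 11  6
 2  3  5  4
10 12 14 15
13  7  0  9

After move 3 (U):
 1  8 11  6
 2  3  5  4
10 12  0 15
13  7 14  9

After move 4 (D):
 1  8 11  6
 2  3  5  4
10 12 14 15
13  7  0  9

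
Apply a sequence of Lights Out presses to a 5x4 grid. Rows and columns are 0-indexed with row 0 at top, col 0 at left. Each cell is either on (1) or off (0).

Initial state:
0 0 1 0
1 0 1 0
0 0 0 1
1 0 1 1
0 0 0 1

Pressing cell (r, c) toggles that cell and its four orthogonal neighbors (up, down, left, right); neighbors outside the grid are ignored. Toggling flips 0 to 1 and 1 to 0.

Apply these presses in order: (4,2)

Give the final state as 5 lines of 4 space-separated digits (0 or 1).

Answer: 0 0 1 0
1 0 1 0
0 0 0 1
1 0 0 1
0 1 1 0

Derivation:
After press 1 at (4,2):
0 0 1 0
1 0 1 0
0 0 0 1
1 0 0 1
0 1 1 0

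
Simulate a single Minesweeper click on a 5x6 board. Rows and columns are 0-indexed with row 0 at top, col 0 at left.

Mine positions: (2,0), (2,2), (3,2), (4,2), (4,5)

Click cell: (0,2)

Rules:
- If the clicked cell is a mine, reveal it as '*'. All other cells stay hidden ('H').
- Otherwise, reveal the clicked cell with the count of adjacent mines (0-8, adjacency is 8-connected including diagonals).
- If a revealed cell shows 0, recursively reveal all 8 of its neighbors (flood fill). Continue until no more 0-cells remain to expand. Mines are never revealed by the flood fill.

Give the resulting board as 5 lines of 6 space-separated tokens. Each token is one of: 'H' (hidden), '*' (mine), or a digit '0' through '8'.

0 0 0 0 0 0
1 2 1 1 0 0
H H H 2 0 0
H H H 3 1 1
H H H H H H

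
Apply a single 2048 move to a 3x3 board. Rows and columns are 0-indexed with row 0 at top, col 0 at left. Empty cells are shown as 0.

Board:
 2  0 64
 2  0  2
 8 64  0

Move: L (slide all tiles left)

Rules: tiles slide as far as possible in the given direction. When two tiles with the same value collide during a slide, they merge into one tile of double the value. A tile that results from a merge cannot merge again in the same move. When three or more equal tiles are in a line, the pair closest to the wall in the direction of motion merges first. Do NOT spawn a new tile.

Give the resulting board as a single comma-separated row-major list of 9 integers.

Answer: 2, 64, 0, 4, 0, 0, 8, 64, 0

Derivation:
Slide left:
row 0: [2, 0, 64] -> [2, 64, 0]
row 1: [2, 0, 2] -> [4, 0, 0]
row 2: [8, 64, 0] -> [8, 64, 0]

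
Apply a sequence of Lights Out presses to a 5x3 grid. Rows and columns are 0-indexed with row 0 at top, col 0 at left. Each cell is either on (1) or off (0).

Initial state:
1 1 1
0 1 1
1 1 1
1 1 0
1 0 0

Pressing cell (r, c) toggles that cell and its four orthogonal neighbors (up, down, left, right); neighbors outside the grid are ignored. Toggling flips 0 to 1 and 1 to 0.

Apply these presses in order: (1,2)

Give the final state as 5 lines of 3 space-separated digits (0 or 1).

After press 1 at (1,2):
1 1 0
0 0 0
1 1 0
1 1 0
1 0 0

Answer: 1 1 0
0 0 0
1 1 0
1 1 0
1 0 0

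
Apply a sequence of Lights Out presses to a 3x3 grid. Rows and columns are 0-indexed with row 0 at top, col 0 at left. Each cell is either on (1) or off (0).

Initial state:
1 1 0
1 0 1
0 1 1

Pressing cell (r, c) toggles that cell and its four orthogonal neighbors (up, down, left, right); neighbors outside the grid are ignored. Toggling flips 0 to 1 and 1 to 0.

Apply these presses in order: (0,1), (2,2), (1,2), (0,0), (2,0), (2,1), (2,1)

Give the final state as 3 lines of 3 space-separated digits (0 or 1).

After press 1 at (0,1):
0 0 1
1 1 1
0 1 1

After press 2 at (2,2):
0 0 1
1 1 0
0 0 0

After press 3 at (1,2):
0 0 0
1 0 1
0 0 1

After press 4 at (0,0):
1 1 0
0 0 1
0 0 1

After press 5 at (2,0):
1 1 0
1 0 1
1 1 1

After press 6 at (2,1):
1 1 0
1 1 1
0 0 0

After press 7 at (2,1):
1 1 0
1 0 1
1 1 1

Answer: 1 1 0
1 0 1
1 1 1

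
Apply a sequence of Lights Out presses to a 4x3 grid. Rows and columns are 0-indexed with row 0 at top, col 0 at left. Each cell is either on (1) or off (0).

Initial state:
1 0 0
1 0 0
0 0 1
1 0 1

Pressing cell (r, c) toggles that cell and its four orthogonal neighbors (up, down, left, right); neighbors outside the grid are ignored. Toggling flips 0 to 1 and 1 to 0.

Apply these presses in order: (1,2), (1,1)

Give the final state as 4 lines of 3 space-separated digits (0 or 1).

Answer: 1 1 1
0 0 0
0 1 0
1 0 1

Derivation:
After press 1 at (1,2):
1 0 1
1 1 1
0 0 0
1 0 1

After press 2 at (1,1):
1 1 1
0 0 0
0 1 0
1 0 1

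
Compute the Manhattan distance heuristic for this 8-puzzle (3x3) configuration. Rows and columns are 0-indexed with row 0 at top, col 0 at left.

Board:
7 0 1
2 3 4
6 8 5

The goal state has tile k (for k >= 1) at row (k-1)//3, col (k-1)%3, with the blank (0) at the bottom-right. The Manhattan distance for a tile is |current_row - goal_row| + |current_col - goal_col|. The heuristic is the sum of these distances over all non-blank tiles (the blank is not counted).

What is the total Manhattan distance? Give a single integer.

Tile 7: (0,0)->(2,0) = 2
Tile 1: (0,2)->(0,0) = 2
Tile 2: (1,0)->(0,1) = 2
Tile 3: (1,1)->(0,2) = 2
Tile 4: (1,2)->(1,0) = 2
Tile 6: (2,0)->(1,2) = 3
Tile 8: (2,1)->(2,1) = 0
Tile 5: (2,2)->(1,1) = 2
Sum: 2 + 2 + 2 + 2 + 2 + 3 + 0 + 2 = 15

Answer: 15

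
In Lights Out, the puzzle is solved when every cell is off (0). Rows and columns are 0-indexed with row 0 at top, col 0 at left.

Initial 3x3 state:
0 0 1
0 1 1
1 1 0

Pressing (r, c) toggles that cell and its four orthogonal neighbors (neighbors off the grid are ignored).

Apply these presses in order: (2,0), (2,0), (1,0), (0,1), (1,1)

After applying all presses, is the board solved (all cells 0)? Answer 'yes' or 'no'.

Answer: yes

Derivation:
After press 1 at (2,0):
0 0 1
1 1 1
0 0 0

After press 2 at (2,0):
0 0 1
0 1 1
1 1 0

After press 3 at (1,0):
1 0 1
1 0 1
0 1 0

After press 4 at (0,1):
0 1 0
1 1 1
0 1 0

After press 5 at (1,1):
0 0 0
0 0 0
0 0 0

Lights still on: 0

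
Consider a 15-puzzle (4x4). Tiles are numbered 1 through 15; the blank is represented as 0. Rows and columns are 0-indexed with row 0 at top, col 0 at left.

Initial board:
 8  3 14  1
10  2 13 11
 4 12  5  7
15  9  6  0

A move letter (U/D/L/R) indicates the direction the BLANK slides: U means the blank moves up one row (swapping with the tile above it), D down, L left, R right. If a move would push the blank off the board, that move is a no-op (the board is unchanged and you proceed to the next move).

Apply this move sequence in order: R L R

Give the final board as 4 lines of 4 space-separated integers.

After move 1 (R):
 8  3 14  1
10  2 13 11
 4 12  5  7
15  9  6  0

After move 2 (L):
 8  3 14  1
10  2 13 11
 4 12  5  7
15  9  0  6

After move 3 (R):
 8  3 14  1
10  2 13 11
 4 12  5  7
15  9  6  0

Answer:  8  3 14  1
10  2 13 11
 4 12  5  7
15  9  6  0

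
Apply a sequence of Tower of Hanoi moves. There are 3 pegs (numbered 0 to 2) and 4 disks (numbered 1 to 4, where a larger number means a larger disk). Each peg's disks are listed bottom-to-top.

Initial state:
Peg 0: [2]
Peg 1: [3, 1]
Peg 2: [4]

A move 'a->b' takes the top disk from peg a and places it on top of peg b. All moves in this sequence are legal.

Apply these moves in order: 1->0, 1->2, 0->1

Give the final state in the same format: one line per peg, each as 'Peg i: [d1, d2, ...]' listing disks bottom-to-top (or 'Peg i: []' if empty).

After move 1 (1->0):
Peg 0: [2, 1]
Peg 1: [3]
Peg 2: [4]

After move 2 (1->2):
Peg 0: [2, 1]
Peg 1: []
Peg 2: [4, 3]

After move 3 (0->1):
Peg 0: [2]
Peg 1: [1]
Peg 2: [4, 3]

Answer: Peg 0: [2]
Peg 1: [1]
Peg 2: [4, 3]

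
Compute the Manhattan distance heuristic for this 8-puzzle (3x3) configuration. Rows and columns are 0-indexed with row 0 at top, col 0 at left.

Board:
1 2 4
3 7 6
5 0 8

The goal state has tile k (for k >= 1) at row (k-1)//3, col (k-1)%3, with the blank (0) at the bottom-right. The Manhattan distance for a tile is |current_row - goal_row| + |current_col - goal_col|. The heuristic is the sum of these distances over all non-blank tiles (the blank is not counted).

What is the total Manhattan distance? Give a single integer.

Tile 1: at (0,0), goal (0,0), distance |0-0|+|0-0| = 0
Tile 2: at (0,1), goal (0,1), distance |0-0|+|1-1| = 0
Tile 4: at (0,2), goal (1,0), distance |0-1|+|2-0| = 3
Tile 3: at (1,0), goal (0,2), distance |1-0|+|0-2| = 3
Tile 7: at (1,1), goal (2,0), distance |1-2|+|1-0| = 2
Tile 6: at (1,2), goal (1,2), distance |1-1|+|2-2| = 0
Tile 5: at (2,0), goal (1,1), distance |2-1|+|0-1| = 2
Tile 8: at (2,2), goal (2,1), distance |2-2|+|2-1| = 1
Sum: 0 + 0 + 3 + 3 + 2 + 0 + 2 + 1 = 11

Answer: 11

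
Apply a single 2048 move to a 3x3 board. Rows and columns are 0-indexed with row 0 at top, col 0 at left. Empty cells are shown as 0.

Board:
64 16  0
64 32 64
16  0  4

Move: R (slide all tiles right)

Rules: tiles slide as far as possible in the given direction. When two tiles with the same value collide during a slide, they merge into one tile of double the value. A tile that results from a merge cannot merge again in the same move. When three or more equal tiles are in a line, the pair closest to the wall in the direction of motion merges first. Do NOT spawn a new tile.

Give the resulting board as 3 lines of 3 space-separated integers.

Answer:  0 64 16
64 32 64
 0 16  4

Derivation:
Slide right:
row 0: [64, 16, 0] -> [0, 64, 16]
row 1: [64, 32, 64] -> [64, 32, 64]
row 2: [16, 0, 4] -> [0, 16, 4]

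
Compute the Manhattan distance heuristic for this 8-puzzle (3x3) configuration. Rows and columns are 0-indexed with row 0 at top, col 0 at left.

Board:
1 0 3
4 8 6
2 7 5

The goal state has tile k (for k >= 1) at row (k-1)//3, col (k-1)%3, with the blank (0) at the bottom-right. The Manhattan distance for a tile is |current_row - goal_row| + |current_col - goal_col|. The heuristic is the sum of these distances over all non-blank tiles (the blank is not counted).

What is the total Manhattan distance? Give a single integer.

Tile 1: at (0,0), goal (0,0), distance |0-0|+|0-0| = 0
Tile 3: at (0,2), goal (0,2), distance |0-0|+|2-2| = 0
Tile 4: at (1,0), goal (1,0), distance |1-1|+|0-0| = 0
Tile 8: at (1,1), goal (2,1), distance |1-2|+|1-1| = 1
Tile 6: at (1,2), goal (1,2), distance |1-1|+|2-2| = 0
Tile 2: at (2,0), goal (0,1), distance |2-0|+|0-1| = 3
Tile 7: at (2,1), goal (2,0), distance |2-2|+|1-0| = 1
Tile 5: at (2,2), goal (1,1), distance |2-1|+|2-1| = 2
Sum: 0 + 0 + 0 + 1 + 0 + 3 + 1 + 2 = 7

Answer: 7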